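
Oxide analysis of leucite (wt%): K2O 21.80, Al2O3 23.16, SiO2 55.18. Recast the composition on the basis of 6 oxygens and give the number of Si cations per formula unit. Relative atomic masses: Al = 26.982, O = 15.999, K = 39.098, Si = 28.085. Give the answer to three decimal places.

2.004 Si apfu

K2O (M=94.195): mol = 0.23143; K = 0.46286, O = 0.23143.
Al2O3 (M=101.961): mol = 0.22715; Al = 0.45430, O = 0.68145.
SiO2 (M=60.083): mol = 0.91840; Si = 0.91840, O = 1.83680.
ΣO = 2.74968; factor = 6/ΣO = 2.18207.
Si apfu = 0.91840 × 2.18207 = 2.004.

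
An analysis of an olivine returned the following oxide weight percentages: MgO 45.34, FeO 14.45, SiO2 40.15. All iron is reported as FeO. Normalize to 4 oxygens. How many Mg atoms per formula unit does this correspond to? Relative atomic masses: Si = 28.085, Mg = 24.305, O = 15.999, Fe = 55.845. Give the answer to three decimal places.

1.690 Mg apfu

MgO (M=40.304): mol = 1.12495; Mg = 1.12495, O = 1.12495.
FeO (M=71.844): mol = 0.20113; Fe = 0.20113, O = 0.20113.
SiO2 (M=60.083): mol = 0.66824; Si = 0.66824, O = 1.33648.
ΣO = 2.66256; factor = 4/ΣO = 1.50231.
Mg apfu = 1.12495 × 1.50231 = 1.690.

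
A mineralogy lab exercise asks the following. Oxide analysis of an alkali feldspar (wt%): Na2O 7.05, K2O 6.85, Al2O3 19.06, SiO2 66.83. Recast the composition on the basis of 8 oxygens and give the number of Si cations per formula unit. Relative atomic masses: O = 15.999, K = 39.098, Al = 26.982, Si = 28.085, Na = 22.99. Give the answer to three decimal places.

2.994 Si apfu

7.05 wt% Na2O ÷ 61.979 g/mol = 0.11375 mol, giving 0.22750 Na and 0.11375 O.
6.85 wt% K2O ÷ 94.195 g/mol = 0.07272 mol, giving 0.14544 K and 0.07272 O.
19.06 wt% Al2O3 ÷ 101.961 g/mol = 0.18693 mol, giving 0.37386 Al and 0.56079 O.
66.83 wt% SiO2 ÷ 60.083 g/mol = 1.11229 mol, giving 1.11229 Si and 2.22458 O.
Oxygen sums to 2.97184; scaling by 8/2.97184 = 2.69193 puts the formula on 8 O.
Si: 1.11229 × 2.69193 = 2.994 atoms per formula unit.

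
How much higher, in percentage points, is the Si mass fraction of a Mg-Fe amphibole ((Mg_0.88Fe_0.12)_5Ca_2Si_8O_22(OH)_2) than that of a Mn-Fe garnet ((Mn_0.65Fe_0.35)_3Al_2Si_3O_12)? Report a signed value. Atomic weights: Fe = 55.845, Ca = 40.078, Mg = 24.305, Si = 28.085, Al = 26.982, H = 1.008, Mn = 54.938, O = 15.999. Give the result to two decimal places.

First mineral: 224.680 g Si in 831.277 g formula = 27.03 wt% Si.
Second mineral: 84.255 g Si in 495.973 g formula = 16.99 wt% Si.
27.03% − 16.99% gives a difference of 10.04 percentage points.

10.04 percentage points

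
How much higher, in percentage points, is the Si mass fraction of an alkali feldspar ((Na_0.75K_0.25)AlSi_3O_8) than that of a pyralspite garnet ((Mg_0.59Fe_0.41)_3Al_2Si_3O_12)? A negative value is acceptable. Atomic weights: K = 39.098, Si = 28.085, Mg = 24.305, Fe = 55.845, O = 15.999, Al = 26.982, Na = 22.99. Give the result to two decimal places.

Si in (Na_0.75K_0.25)AlSi_3O_8: molar mass 266.246 g/mol; 3×28.085 = 84.255 g → 31.65 wt%.
Si in (Mg_0.59Fe_0.41)_3Al_2Si_3O_12: molar mass 441.916 g/mol; 3×28.085 = 84.255 g → 19.07 wt%.
Difference = 31.65 − 19.07 = 12.58 percentage points.

12.58 percentage points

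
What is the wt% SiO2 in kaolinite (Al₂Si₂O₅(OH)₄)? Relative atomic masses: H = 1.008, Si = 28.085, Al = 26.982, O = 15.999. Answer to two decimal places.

Formula mass = 258.157 g/mol.
2 Si → 2.0000 mol SiO2 per formula unit; M(SiO2) = 60.083, so SiO2 mass = 120.166 g.
120.166/258.157 × 100 = 46.55 wt%.

46.55 wt%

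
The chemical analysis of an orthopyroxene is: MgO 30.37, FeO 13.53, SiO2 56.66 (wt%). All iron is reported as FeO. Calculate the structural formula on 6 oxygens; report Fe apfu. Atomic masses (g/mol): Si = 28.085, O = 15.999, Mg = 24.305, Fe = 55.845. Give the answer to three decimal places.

0.400 Fe apfu

30.37 wt% MgO ÷ 40.304 g/mol = 0.75352 mol, giving 0.75352 Mg and 0.75352 O.
13.53 wt% FeO ÷ 71.844 g/mol = 0.18832 mol, giving 0.18832 Fe and 0.18832 O.
56.66 wt% SiO2 ÷ 60.083 g/mol = 0.94303 mol, giving 0.94303 Si and 1.88606 O.
Oxygen sums to 2.82790; scaling by 6/2.82790 = 2.12172 puts the formula on 6 O.
Fe: 0.18832 × 2.12172 = 0.400 atoms per formula unit.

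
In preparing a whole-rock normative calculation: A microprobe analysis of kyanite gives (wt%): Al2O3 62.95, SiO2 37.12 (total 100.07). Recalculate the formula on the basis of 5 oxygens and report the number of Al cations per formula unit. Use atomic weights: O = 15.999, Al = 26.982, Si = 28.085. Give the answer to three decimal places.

62.95 wt% Al2O3 ÷ 101.961 g/mol = 0.61739 mol, giving 1.23478 Al and 1.85217 O.
37.12 wt% SiO2 ÷ 60.083 g/mol = 0.61781 mol, giving 0.61781 Si and 1.23562 O.
Oxygen sums to 3.08779; scaling by 5/3.08779 = 1.61928 puts the formula on 5 O.
Al: 1.23478 × 1.61928 = 1.999 atoms per formula unit.

1.999 Al apfu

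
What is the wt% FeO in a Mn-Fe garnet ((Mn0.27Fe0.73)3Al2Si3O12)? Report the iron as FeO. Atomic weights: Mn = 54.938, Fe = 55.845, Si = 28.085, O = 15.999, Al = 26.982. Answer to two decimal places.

M((Mn0.27Fe0.73)3Al2Si3O12) = 497.007 g/mol; M(FeO) = 71.844 g/mol.
Moles FeO per formula unit = 2.19 Fe ÷ 1 = 2.1900.
FeO fraction = (2.1900 × 71.844) / 497.007 = 157.338/497.007 = 0.3166.

31.66 wt%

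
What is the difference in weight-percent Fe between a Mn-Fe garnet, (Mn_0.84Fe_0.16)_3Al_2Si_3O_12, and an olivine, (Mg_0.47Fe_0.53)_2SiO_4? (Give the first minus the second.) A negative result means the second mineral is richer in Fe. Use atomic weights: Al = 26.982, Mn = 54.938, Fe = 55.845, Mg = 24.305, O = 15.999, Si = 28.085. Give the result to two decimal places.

Fe in (Mn_0.84Fe_0.16)_3Al_2Si_3O_12: molar mass 495.456 g/mol; 0.48×55.845 = 26.806 g → 5.41 wt%.
Fe in (Mg_0.47Fe_0.53)_2SiO_4: molar mass 174.123 g/mol; 1.06×55.845 = 59.196 g → 34.00 wt%.
Difference = 5.41 − 34.00 = -28.59 percentage points.

-28.59 percentage points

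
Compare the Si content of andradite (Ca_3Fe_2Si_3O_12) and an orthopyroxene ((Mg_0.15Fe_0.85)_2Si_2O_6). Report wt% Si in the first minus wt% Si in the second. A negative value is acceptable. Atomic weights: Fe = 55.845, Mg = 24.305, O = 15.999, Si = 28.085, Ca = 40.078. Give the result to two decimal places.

M(Ca_3Fe_2Si_3O_12) = 508.167 g/mol, so wt% Si = 84.255/508.167 × 100 = 16.58%.
M((Mg_0.15Fe_0.85)_2Si_2O_6) = 254.392 g/mol, so wt% Si = 56.170/254.392 × 100 = 22.08%.
16.58 − 22.08 = -5.50 pp.

-5.50 percentage points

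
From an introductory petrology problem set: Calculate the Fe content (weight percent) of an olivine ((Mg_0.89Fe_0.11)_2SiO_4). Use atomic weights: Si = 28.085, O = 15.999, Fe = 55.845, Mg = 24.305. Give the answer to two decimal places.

8.32 weight percent

M((Mg_0.89Fe_0.11)_2SiO_4) = 147.630 g/mol.
Fe contributes 0.22 × 55.845 = 12.286 g per mole.
12.286/147.630 = 0.0832 → 8.32%.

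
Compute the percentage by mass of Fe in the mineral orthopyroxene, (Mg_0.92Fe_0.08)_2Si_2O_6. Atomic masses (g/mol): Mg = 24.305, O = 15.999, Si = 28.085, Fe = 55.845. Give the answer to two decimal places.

Formula mass = 1.84*24.305 + 0.16*55.845 + 2*28.085 + 6*15.999 = 205.820 g/mol, of which 8.935 g is Fe.
So Fe makes up 8.935/205.820 = 0.0434 of the mass, i.e. 4.34%.

4.34 weight percent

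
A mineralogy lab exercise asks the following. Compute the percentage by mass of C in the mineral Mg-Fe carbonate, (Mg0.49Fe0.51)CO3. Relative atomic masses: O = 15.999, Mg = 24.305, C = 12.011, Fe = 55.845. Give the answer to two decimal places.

M((Mg0.49Fe0.51)CO3) = 100.398 g/mol.
C contributes 1 × 12.011 = 12.011 g per mole.
12.011/100.398 = 0.1196 → 11.96%.

11.96 mass %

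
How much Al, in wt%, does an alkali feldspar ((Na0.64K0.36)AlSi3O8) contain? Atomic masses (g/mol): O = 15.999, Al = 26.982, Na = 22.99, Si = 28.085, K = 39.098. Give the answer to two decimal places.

M((Na0.64K0.36)AlSi3O8) = 268.018 g/mol.
Al contributes 1 × 26.982 = 26.982 g per mole.
26.982/268.018 = 0.1007 → 10.07%.

10.07 wt%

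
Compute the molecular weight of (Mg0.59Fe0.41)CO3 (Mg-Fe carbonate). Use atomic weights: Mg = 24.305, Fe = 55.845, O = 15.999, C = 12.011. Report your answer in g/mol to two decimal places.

97.24 g/mol

The formula mass is the sum 0.59·24.305 + 0.41·55.845 + 1·12.011 + 3·15.999.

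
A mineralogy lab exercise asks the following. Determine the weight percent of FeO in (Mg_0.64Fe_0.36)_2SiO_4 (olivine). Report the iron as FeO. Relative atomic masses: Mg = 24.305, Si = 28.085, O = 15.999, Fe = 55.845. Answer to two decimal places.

31.66 wt%

M((Mg_0.64Fe_0.36)_2SiO_4) = 163.400 g/mol; M(FeO) = 71.844 g/mol.
Moles FeO per formula unit = 0.72 Fe ÷ 1 = 0.7200.
FeO fraction = (0.7200 × 71.844) / 163.400 = 51.728/163.400 = 0.3166.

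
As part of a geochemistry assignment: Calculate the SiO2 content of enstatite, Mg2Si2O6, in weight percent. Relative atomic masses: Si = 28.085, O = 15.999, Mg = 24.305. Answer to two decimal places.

59.85 wt%

Molar mass of Mg2Si2O6 = 2*24.305 + 2*28.085 + 6*15.999 = 200.774 g/mol.
Each formula unit contains 2 Si, equivalent to 2/1 = 2.0000 mol SiO2.
M(SiO2) = 1×28.085 + 2×15.999 = 60.083 g/mol.
Mass of SiO2 per formula unit = 2.0000 × 60.083 = 120.166 g.
SiO2 wt% = 120.166 / 200.774 × 100 = 59.85%.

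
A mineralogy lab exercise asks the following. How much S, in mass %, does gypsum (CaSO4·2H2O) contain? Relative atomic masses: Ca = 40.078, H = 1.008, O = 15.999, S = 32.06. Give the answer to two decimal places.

18.62 mass %

M(CaSO4·2H2O) = 172.164 g/mol.
S contributes 1 × 32.06 = 32.060 g per mole.
32.060/172.164 = 0.1862 → 18.62%.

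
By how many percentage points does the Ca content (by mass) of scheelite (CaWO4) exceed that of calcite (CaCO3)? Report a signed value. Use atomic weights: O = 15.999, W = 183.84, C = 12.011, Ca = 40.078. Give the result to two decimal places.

-26.12 percentage points

M(CaWO4) = 287.914 g/mol, so wt% Ca = 40.078/287.914 × 100 = 13.92%.
M(CaCO3) = 100.086 g/mol, so wt% Ca = 40.078/100.086 × 100 = 40.04%.
13.92 − 40.04 = -26.12 pp.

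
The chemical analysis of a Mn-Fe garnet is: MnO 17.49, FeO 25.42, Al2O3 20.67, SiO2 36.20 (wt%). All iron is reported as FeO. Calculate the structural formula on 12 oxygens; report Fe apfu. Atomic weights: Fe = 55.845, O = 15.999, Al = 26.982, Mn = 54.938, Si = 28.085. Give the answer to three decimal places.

17.49 wt% MnO ÷ 70.937 g/mol = 0.24656 mol, giving 0.24656 Mn and 0.24656 O.
25.42 wt% FeO ÷ 71.844 g/mol = 0.35382 mol, giving 0.35382 Fe and 0.35382 O.
20.67 wt% Al2O3 ÷ 101.961 g/mol = 0.20272 mol, giving 0.40544 Al and 0.60816 O.
36.20 wt% SiO2 ÷ 60.083 g/mol = 0.60250 mol, giving 0.60250 Si and 1.20500 O.
Oxygen sums to 2.41354; scaling by 12/2.41354 = 4.97195 puts the formula on 12 O.
Fe: 0.35382 × 4.97195 = 1.759 atoms per formula unit.

1.759 Fe apfu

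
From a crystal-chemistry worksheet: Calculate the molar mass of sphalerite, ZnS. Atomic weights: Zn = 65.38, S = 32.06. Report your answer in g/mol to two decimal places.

The formula mass is the sum 1·65.38 + 1·32.06.

97.44 g/mol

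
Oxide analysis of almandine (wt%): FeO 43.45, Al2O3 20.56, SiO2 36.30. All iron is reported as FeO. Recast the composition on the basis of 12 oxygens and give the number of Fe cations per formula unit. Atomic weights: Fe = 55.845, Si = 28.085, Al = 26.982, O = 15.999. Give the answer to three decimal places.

FeO (M=71.844): mol = 0.60478; Fe = 0.60478, O = 0.60478.
Al2O3 (M=101.961): mol = 0.20165; Al = 0.40330, O = 0.60495.
SiO2 (M=60.083): mol = 0.60416; Si = 0.60416, O = 1.20832.
ΣO = 2.41805; factor = 12/ΣO = 4.96268.
Fe apfu = 0.60478 × 4.96268 = 3.001.

3.001 Fe apfu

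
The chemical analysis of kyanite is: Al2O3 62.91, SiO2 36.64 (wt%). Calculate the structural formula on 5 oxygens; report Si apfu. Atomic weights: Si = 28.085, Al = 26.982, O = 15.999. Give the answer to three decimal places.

Al2O3 (M=101.961): mol = 0.61700; Al = 1.23400, O = 1.85100.
SiO2 (M=60.083): mol = 0.60982; Si = 0.60982, O = 1.21964.
ΣO = 3.07064; factor = 5/ΣO = 1.62833.
Si apfu = 0.60982 × 1.62833 = 0.993.

0.993 Si apfu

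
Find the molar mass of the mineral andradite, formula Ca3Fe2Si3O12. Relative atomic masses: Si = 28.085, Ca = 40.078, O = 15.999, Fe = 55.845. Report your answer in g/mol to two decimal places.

508.17 g/mol

The formula mass is the sum 3(40.078) + 2(55.845) + 3(28.085) + 12(15.999).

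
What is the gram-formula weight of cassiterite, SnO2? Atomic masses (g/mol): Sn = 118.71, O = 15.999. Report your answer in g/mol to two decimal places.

Sn: 1 × 118.71 = 118.7100
O: 2 × 15.999 = 31.9980
Summing the contributions gives the formula mass.

150.71 g/mol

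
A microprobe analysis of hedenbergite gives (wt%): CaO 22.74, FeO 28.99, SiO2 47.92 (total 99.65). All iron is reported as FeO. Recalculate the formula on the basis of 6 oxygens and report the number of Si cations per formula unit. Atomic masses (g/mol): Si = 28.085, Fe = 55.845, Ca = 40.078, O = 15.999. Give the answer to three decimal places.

1.990 Si apfu

CaO: 22.74/56.077 = 0.40551 mol → 0.40551 mol Ca, 0.40551 mol O.
FeO: 28.99/71.844 = 0.40351 mol → 0.40351 mol Fe, 0.40351 mol O.
SiO2: 47.92/60.083 = 0.79756 mol → 0.79756 mol Si, 1.59512 mol O.
Total oxygen = 2.40414 mol. Normalization factor = 6/2.40414 = 2.49569.
Si per 6 O = 0.79756 × 2.49569 = 1.990.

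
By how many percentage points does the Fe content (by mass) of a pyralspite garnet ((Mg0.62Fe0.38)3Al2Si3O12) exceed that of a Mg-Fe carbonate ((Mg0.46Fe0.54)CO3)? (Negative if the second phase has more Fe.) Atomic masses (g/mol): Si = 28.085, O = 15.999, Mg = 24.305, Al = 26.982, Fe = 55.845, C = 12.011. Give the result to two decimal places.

First mineral: 63.663 g Fe in 439.078 g formula = 14.50 wt% Fe.
Second mineral: 30.156 g Fe in 101.345 g formula = 29.76 wt% Fe.
14.50% − 29.76% gives a difference of -15.26 percentage points.

-15.26 percentage points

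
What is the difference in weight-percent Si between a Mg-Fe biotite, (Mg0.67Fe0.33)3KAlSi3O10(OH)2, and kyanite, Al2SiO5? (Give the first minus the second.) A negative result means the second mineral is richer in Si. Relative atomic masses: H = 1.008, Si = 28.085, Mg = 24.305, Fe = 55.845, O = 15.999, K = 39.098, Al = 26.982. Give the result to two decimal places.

First mineral: 84.255 g Si in 448.479 g formula = 18.79 wt% Si.
Second mineral: 28.085 g Si in 162.044 g formula = 17.33 wt% Si.
18.79% − 17.33% gives a difference of 1.46 percentage points.

1.46 percentage points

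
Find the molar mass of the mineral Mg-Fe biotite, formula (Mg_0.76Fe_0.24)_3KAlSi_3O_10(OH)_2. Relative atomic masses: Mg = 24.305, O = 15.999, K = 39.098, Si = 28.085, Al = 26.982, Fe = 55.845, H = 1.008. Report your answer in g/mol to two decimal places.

439.96 g/mol

The formula mass is the sum 2.28×24.305 + 0.72×55.845 + 1×39.098 + 1×26.982 + 3×28.085 + 12×15.999 + 2×1.008.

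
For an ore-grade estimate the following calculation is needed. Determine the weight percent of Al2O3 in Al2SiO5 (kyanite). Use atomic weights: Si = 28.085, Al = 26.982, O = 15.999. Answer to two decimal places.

62.92 wt%

Formula mass = 162.044 g/mol.
2 Al → 1.0000 mol Al2O3 per formula unit; M(Al2O3) = 101.961, so Al2O3 mass = 101.961 g.
101.961/162.044 × 100 = 62.92 wt%.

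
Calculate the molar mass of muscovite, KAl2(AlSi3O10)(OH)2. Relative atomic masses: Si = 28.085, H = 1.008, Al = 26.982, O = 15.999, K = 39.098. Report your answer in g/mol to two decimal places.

398.30 g/mol

K: 1 × 39.098 = 39.0980
Al: 3 × 26.982 = 80.9460
Si: 3 × 28.085 = 84.2550
O: 12 × 15.999 = 191.9880
H: 2 × 1.008 = 2.0160
Summing the contributions gives the formula mass.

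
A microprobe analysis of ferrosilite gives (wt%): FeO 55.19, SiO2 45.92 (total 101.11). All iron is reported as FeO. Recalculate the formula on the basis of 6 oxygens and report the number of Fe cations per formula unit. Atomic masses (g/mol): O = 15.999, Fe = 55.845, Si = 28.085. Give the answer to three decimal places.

2.007 Fe apfu

55.19 wt% FeO ÷ 71.844 g/mol = 0.76819 mol, giving 0.76819 Fe and 0.76819 O.
45.92 wt% SiO2 ÷ 60.083 g/mol = 0.76428 mol, giving 0.76428 Si and 1.52856 O.
Oxygen sums to 2.29675; scaling by 6/2.29675 = 2.61239 puts the formula on 6 O.
Fe: 0.76819 × 2.61239 = 2.007 atoms per formula unit.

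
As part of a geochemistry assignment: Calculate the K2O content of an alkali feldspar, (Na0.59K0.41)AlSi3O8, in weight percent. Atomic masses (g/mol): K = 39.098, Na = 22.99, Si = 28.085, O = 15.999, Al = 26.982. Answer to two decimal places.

7.18 wt%

M((Na0.59K0.41)AlSi3O8) = 268.823 g/mol; M(K2O) = 94.195 g/mol.
Moles K2O per formula unit = 0.41 K ÷ 2 = 0.2050.
K2O fraction = (0.2050 × 94.195) / 268.823 = 19.310/268.823 = 0.0718.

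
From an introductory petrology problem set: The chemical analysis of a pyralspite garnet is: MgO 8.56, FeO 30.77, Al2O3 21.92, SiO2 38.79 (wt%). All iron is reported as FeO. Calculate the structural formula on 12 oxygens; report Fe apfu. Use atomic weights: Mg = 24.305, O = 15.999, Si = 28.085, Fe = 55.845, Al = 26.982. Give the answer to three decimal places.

MgO: 8.56/40.304 = 0.21239 mol → 0.21239 mol Mg, 0.21239 mol O.
FeO: 30.77/71.844 = 0.42829 mol → 0.42829 mol Fe, 0.42829 mol O.
Al2O3: 21.92/101.961 = 0.21498 mol → 0.42996 mol Al, 0.64494 mol O.
SiO2: 38.79/60.083 = 0.64561 mol → 0.64561 mol Si, 1.29122 mol O.
Total oxygen = 2.57684 mol. Normalization factor = 12/2.57684 = 4.65687.
Fe per 12 O = 0.42829 × 4.65687 = 1.994.

1.994 Fe apfu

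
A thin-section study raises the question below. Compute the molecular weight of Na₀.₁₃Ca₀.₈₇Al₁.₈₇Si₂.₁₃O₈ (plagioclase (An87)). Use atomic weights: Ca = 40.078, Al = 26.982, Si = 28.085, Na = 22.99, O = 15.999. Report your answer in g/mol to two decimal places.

The formula mass is the sum 0.13*22.99 + 0.87*40.078 + 1.87*26.982 + 2.13*28.085 + 8*15.999.

276.13 g/mol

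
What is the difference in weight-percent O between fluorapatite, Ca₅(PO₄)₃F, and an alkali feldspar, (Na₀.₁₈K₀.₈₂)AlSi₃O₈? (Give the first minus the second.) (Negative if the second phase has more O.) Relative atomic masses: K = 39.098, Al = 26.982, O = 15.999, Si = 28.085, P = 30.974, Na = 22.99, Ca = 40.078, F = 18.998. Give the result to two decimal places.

M(Ca₅(PO₄)₃F) = 504.298 g/mol, so wt% O = 191.988/504.298 × 100 = 38.07%.
M((Na₀.₁₈K₀.₈₂)AlSi₃O₈) = 275.428 g/mol, so wt% O = 127.992/275.428 × 100 = 46.47%.
38.07 − 46.47 = -8.40 pp.

-8.40 percentage points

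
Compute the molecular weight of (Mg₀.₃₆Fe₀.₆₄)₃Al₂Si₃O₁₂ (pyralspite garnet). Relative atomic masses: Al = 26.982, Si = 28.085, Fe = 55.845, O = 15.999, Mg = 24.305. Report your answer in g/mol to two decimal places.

M = 1.08*24.305 + 1.92*55.845 + 2*26.982 + 3*28.085 + 12*15.999

463.68 g/mol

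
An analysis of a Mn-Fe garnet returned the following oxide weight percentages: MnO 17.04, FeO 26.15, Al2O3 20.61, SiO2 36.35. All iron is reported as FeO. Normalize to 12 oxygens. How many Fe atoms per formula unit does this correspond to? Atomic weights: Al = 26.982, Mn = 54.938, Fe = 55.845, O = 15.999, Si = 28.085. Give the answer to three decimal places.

17.04 wt% MnO ÷ 70.937 g/mol = 0.24021 mol, giving 0.24021 Mn and 0.24021 O.
26.15 wt% FeO ÷ 71.844 g/mol = 0.36398 mol, giving 0.36398 Fe and 0.36398 O.
20.61 wt% Al2O3 ÷ 101.961 g/mol = 0.20214 mol, giving 0.40428 Al and 0.60642 O.
36.35 wt% SiO2 ÷ 60.083 g/mol = 0.60500 mol, giving 0.60500 Si and 1.21000 O.
Oxygen sums to 2.42061; scaling by 12/2.42061 = 4.95743 puts the formula on 12 O.
Fe: 0.36398 × 4.95743 = 1.804 atoms per formula unit.

1.804 Fe apfu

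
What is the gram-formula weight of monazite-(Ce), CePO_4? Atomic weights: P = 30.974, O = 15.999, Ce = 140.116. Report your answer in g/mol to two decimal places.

235.09 g/mol

The formula mass is the sum 1*140.116 + 1*30.974 + 4*15.999.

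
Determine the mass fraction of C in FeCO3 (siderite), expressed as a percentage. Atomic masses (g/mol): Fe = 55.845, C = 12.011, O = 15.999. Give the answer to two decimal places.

Molar mass of FeCO3: 1*55.845 + 1*12.011 + 3*15.999 = 115.853 g/mol.
Mass of C per formula unit: 1 × 12.011 = 12.011 g.
Weight fraction C = 12.011 / 115.853 = 0.1037.

10.37 mass %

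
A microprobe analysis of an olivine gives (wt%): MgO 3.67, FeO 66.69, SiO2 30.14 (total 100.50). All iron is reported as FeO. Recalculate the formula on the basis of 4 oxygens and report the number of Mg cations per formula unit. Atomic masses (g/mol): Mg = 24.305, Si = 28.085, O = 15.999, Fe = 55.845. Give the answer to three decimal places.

0.180 Mg apfu

MgO (M=40.304): mol = 0.09106; Mg = 0.09106, O = 0.09106.
FeO (M=71.844): mol = 0.92826; Fe = 0.92826, O = 0.92826.
SiO2 (M=60.083): mol = 0.50164; Si = 0.50164, O = 1.00328.
ΣO = 2.02260; factor = 4/ΣO = 1.97765.
Mg apfu = 0.09106 × 1.97765 = 0.180.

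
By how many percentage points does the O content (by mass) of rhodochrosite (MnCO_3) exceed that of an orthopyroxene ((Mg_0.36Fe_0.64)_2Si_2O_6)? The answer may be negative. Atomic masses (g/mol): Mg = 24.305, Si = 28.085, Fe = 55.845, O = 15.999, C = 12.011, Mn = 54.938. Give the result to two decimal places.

O in MnCO_3: molar mass 114.946 g/mol; 3×15.999 = 47.997 g → 41.76 wt%.
O in (Mg_0.36Fe_0.64)_2Si_2O_6: molar mass 241.145 g/mol; 6×15.999 = 95.994 g → 39.81 wt%.
Difference = 41.76 − 39.81 = 1.95 percentage points.

1.95 percentage points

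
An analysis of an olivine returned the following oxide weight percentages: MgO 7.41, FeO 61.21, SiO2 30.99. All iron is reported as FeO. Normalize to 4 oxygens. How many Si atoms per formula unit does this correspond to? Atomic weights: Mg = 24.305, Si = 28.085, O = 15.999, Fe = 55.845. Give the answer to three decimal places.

MgO: 7.41/40.304 = 0.18385 mol → 0.18385 mol Mg, 0.18385 mol O.
FeO: 61.21/71.844 = 0.85198 mol → 0.85198 mol Fe, 0.85198 mol O.
SiO2: 30.99/60.083 = 0.51579 mol → 0.51579 mol Si, 1.03158 mol O.
Total oxygen = 2.06741 mol. Normalization factor = 4/2.06741 = 1.93479.
Si per 4 O = 0.51579 × 1.93479 = 0.998.

0.998 Si apfu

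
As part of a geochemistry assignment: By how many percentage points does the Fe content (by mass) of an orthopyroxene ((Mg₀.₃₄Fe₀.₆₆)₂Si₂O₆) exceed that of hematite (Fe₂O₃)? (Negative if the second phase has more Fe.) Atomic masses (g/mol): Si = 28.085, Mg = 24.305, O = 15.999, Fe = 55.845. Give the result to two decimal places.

First mineral: 73.715 g Fe in 242.407 g formula = 30.41 wt% Fe.
Second mineral: 111.690 g Fe in 159.687 g formula = 69.94 wt% Fe.
30.41% − 69.94% gives a difference of -39.53 percentage points.

-39.53 percentage points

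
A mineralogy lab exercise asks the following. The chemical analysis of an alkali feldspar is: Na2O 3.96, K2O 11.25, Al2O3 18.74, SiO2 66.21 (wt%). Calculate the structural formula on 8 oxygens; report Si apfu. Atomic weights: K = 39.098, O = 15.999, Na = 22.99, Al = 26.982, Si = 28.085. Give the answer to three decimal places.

Na2O (M=61.979): mol = 0.06389; Na = 0.12778, O = 0.06389.
K2O (M=94.195): mol = 0.11943; K = 0.23886, O = 0.11943.
Al2O3 (M=101.961): mol = 0.18380; Al = 0.36760, O = 0.55140.
SiO2 (M=60.083): mol = 1.10198; Si = 1.10198, O = 2.20396.
ΣO = 2.93868; factor = 8/ΣO = 2.72231.
Si apfu = 1.10198 × 2.72231 = 3.000.

3.000 Si apfu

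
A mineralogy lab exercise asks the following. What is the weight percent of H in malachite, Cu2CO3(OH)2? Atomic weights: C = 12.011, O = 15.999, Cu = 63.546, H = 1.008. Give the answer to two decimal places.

Molar mass of Cu2CO3(OH)2: 2*63.546 + 1*12.011 + 5*15.999 + 2*1.008 = 221.114 g/mol.
Mass of H per formula unit: 2 × 1.008 = 2.016 g.
Weight fraction H = 2.016 / 221.114 = 0.0091.

0.91 mass %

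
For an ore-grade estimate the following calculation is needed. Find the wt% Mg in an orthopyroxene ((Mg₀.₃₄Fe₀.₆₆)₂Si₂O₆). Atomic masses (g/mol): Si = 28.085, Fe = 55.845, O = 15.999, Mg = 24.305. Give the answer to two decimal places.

M((Mg₀.₃₄Fe₀.₆₆)₂Si₂O₆) = 242.407 g/mol.
Mg contributes 0.68 × 24.305 = 16.527 g per mole.
16.527/242.407 = 0.0682 → 6.82%.

6.82 weight percent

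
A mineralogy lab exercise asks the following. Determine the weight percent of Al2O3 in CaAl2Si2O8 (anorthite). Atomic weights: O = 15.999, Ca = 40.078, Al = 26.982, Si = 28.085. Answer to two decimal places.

Formula mass = 278.204 g/mol.
2 Al → 1.0000 mol Al2O3 per formula unit; M(Al2O3) = 101.961, so Al2O3 mass = 101.961 g.
101.961/278.204 × 100 = 36.65 wt%.

36.65 wt%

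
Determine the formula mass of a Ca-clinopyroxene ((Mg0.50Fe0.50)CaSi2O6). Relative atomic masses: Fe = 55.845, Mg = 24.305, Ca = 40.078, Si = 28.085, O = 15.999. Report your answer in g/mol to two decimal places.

232.32 g/mol

The formula mass is the sum 0.50*24.305 + 0.50*55.845 + 1*40.078 + 2*28.085 + 6*15.999.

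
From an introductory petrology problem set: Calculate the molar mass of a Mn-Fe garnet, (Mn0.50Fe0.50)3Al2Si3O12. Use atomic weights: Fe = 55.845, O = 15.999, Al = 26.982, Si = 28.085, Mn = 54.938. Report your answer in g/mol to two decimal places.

Mn: 1.50 × 54.938 = 82.4070
Fe: 1.50 × 55.845 = 83.7675
Al: 2 × 26.982 = 53.9640
Si: 3 × 28.085 = 84.2550
O: 12 × 15.999 = 191.9880
Summing the contributions gives the formula mass.

496.38 g/mol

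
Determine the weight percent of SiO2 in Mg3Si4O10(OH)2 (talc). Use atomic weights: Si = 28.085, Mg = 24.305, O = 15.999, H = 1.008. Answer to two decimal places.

63.37 wt%

Molar mass of Mg3Si4O10(OH)2 = 3*24.305 + 4*28.085 + 12*15.999 + 2*1.008 = 379.259 g/mol.
Each formula unit contains 4 Si, equivalent to 4/1 = 4.0000 mol SiO2.
M(SiO2) = 1×28.085 + 2×15.999 = 60.083 g/mol.
Mass of SiO2 per formula unit = 4.0000 × 60.083 = 240.332 g.
SiO2 wt% = 240.332 / 379.259 × 100 = 63.37%.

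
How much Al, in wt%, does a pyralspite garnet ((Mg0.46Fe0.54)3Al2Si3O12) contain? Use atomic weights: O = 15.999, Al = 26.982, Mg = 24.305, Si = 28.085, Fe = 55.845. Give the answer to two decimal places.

Formula mass = 1.38*24.305 + 1.62*55.845 + 2*26.982 + 3*28.085 + 12*15.999 = 454.217 g/mol, of which 53.964 g is Al.
So Al makes up 53.964/454.217 = 0.1188 of the mass, i.e. 11.88%.

11.88 wt%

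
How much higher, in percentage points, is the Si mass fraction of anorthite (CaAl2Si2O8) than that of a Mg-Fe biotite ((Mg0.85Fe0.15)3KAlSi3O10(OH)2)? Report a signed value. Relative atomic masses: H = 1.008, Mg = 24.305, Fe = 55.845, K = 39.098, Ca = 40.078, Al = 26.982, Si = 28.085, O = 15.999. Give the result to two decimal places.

M(CaAl2Si2O8) = 278.204 g/mol, so wt% Si = 56.170/278.204 × 100 = 20.19%.
M((Mg0.85Fe0.15)3KAlSi3O10(OH)2) = 431.447 g/mol, so wt% Si = 84.255/431.447 × 100 = 19.53%.
20.19 − 19.53 = 0.66 pp.

0.66 percentage points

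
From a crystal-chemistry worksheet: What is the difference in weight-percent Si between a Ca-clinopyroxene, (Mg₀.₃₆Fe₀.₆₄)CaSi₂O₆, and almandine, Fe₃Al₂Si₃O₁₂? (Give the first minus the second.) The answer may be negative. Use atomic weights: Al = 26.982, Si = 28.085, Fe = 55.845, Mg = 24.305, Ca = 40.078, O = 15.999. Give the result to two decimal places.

6.80 percentage points

First mineral: 56.170 g Si in 236.733 g formula = 23.73 wt% Si.
Second mineral: 84.255 g Si in 497.742 g formula = 16.93 wt% Si.
23.73% − 16.93% gives a difference of 6.80 percentage points.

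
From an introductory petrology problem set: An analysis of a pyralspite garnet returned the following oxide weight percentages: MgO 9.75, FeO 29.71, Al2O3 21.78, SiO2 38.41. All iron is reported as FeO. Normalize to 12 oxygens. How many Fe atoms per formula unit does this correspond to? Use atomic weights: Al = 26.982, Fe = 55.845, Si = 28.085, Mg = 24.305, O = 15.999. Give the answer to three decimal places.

1.927 Fe apfu

9.75 wt% MgO ÷ 40.304 g/mol = 0.24191 mol, giving 0.24191 Mg and 0.24191 O.
29.71 wt% FeO ÷ 71.844 g/mol = 0.41353 mol, giving 0.41353 Fe and 0.41353 O.
21.78 wt% Al2O3 ÷ 101.961 g/mol = 0.21361 mol, giving 0.42722 Al and 0.64083 O.
38.41 wt% SiO2 ÷ 60.083 g/mol = 0.63928 mol, giving 0.63928 Si and 1.27856 O.
Oxygen sums to 2.57483; scaling by 12/2.57483 = 4.66050 puts the formula on 12 O.
Fe: 0.41353 × 4.66050 = 1.927 atoms per formula unit.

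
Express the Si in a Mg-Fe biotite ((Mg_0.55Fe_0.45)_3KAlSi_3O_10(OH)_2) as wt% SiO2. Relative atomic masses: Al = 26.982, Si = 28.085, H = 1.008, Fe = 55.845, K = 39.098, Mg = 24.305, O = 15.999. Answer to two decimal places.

39.20 wt%

Molar mass of (Mg_0.55Fe_0.45)_3KAlSi_3O_10(OH)_2 = 1.65*24.305 + 1.35*55.845 + 1*39.098 + 1*26.982 + 3*28.085 + 12*15.999 + 2*1.008 = 459.833 g/mol.
Each formula unit contains 3 Si, equivalent to 3/1 = 3.0000 mol SiO2.
M(SiO2) = 1×28.085 + 2×15.999 = 60.083 g/mol.
Mass of SiO2 per formula unit = 3.0000 × 60.083 = 180.249 g.
SiO2 wt% = 180.249 / 459.833 × 100 = 39.20%.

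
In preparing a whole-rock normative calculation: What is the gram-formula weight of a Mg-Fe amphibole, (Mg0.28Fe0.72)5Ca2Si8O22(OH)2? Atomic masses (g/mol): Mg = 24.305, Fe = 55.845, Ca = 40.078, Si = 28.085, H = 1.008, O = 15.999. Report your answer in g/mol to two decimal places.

925.90 g/mol

M = 1.40(24.305) + 3.60(55.845) + 2(40.078) + 8(28.085) + 24(15.999) + 2(1.008)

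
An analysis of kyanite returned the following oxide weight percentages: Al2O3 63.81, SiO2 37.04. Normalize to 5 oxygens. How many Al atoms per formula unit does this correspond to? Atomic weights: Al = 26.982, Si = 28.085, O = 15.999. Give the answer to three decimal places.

2.012 Al apfu

Al2O3: 63.81/101.961 = 0.62583 mol → 1.25166 mol Al, 1.87749 mol O.
SiO2: 37.04/60.083 = 0.61648 mol → 0.61648 mol Si, 1.23296 mol O.
Total oxygen = 3.11045 mol. Normalization factor = 5/3.11045 = 1.60748.
Al per 5 O = 1.25166 × 1.60748 = 2.012.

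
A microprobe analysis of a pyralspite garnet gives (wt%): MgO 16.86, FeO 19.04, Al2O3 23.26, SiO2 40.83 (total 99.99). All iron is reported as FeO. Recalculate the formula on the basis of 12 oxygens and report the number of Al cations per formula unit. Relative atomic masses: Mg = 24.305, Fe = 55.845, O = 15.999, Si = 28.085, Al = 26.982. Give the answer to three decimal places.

2.008 Al apfu

MgO: 16.86/40.304 = 0.41832 mol → 0.41832 mol Mg, 0.41832 mol O.
FeO: 19.04/71.844 = 0.26502 mol → 0.26502 mol Fe, 0.26502 mol O.
Al2O3: 23.26/101.961 = 0.22813 mol → 0.45626 mol Al, 0.68439 mol O.
SiO2: 40.83/60.083 = 0.67956 mol → 0.67956 mol Si, 1.35912 mol O.
Total oxygen = 2.72685 mol. Normalization factor = 12/2.72685 = 4.40068.
Al per 12 O = 0.45626 × 4.40068 = 2.008.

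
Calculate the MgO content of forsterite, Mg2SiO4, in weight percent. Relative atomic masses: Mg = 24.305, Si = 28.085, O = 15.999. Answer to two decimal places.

Formula mass = 140.691 g/mol.
2 Mg → 2.0000 mol MgO per formula unit; M(MgO) = 40.304, so MgO mass = 80.608 g.
80.608/140.691 × 100 = 57.29 wt%.

57.29 wt%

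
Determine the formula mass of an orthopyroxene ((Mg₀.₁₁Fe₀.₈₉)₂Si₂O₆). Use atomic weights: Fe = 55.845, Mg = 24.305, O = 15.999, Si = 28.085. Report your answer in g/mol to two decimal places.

256.92 g/mol

The formula mass is the sum 0.22·24.305 + 1.78·55.845 + 2·28.085 + 6·15.999.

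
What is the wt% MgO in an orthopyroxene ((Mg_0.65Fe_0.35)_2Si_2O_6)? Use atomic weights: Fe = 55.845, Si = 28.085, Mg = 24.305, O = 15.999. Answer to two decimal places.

23.51 wt%

Formula mass = 222.852 g/mol.
1.30 Mg → 1.3000 mol MgO per formula unit; M(MgO) = 40.304, so MgO mass = 52.395 g.
52.395/222.852 × 100 = 23.51 wt%.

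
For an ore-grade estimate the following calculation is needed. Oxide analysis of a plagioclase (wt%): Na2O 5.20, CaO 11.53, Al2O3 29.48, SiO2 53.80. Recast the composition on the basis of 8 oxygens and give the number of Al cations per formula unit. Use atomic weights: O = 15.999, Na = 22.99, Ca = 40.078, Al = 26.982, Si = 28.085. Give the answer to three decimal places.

1.569 Al apfu

Na2O: 5.20/61.979 = 0.08390 mol → 0.16780 mol Na, 0.08390 mol O.
CaO: 11.53/56.077 = 0.20561 mol → 0.20561 mol Ca, 0.20561 mol O.
Al2O3: 29.48/101.961 = 0.28913 mol → 0.57826 mol Al, 0.86739 mol O.
SiO2: 53.80/60.083 = 0.89543 mol → 0.89543 mol Si, 1.79086 mol O.
Total oxygen = 2.94776 mol. Normalization factor = 8/2.94776 = 2.71393.
Al per 8 O = 0.57826 × 2.71393 = 1.569.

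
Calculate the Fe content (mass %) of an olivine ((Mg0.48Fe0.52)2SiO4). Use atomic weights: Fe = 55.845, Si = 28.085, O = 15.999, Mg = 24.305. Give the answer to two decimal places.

Formula mass = 0.96*24.305 + 1.04*55.845 + 1*28.085 + 4*15.999 = 173.493 g/mol, of which 58.079 g is Fe.
So Fe makes up 58.079/173.493 = 0.3348 of the mass, i.e. 33.48%.

33.48 mass %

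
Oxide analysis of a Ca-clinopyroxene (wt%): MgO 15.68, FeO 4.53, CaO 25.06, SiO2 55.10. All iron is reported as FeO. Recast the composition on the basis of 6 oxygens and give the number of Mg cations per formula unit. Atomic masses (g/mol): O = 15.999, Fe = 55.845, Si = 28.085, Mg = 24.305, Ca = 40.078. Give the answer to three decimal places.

0.854 Mg apfu

MgO: 15.68/40.304 = 0.38904 mol → 0.38904 mol Mg, 0.38904 mol O.
FeO: 4.53/71.844 = 0.06305 mol → 0.06305 mol Fe, 0.06305 mol O.
CaO: 25.06/56.077 = 0.44689 mol → 0.44689 mol Ca, 0.44689 mol O.
SiO2: 55.10/60.083 = 0.91706 mol → 0.91706 mol Si, 1.83412 mol O.
Total oxygen = 2.73310 mol. Normalization factor = 6/2.73310 = 2.19531.
Mg per 6 O = 0.38904 × 2.19531 = 0.854.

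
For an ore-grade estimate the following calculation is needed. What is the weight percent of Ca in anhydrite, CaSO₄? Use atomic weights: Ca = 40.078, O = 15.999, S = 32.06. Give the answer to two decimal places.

M(CaSO₄) = 136.134 g/mol.
Ca contributes 1 × 40.078 = 40.078 g per mole.
40.078/136.134 = 0.2944 → 29.44%.

29.44 wt%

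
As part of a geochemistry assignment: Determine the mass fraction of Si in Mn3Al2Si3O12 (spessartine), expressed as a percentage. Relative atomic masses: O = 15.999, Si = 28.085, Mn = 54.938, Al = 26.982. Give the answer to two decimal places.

Molar mass of Mn3Al2Si3O12: 3*54.938 + 2*26.982 + 3*28.085 + 12*15.999 = 495.021 g/mol.
Mass of Si per formula unit: 3 × 28.085 = 84.255 g.
Weight fraction Si = 84.255 / 495.021 = 0.1702.

17.02 wt%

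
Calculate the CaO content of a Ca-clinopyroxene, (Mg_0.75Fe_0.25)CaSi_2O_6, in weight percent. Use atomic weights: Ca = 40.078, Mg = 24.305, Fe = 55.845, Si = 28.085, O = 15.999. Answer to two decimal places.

Molar mass of (Mg_0.75Fe_0.25)CaSi_2O_6 = 0.75*24.305 + 0.25*55.845 + 1*40.078 + 2*28.085 + 6*15.999 = 224.432 g/mol.
Each formula unit contains 1 Ca, equivalent to 1/1 = 1.0000 mol CaO.
M(CaO) = 1×40.078 + 1×15.999 = 56.077 g/mol.
Mass of CaO per formula unit = 1.0000 × 56.077 = 56.077 g.
CaO wt% = 56.077 / 224.432 × 100 = 24.99%.

24.99 wt%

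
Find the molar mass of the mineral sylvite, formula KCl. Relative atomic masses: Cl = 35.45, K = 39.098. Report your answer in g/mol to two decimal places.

K: 1 × 39.098 = 39.0980
Cl: 1 × 35.45 = 35.4500
Summing the contributions gives the formula mass.

74.55 g/mol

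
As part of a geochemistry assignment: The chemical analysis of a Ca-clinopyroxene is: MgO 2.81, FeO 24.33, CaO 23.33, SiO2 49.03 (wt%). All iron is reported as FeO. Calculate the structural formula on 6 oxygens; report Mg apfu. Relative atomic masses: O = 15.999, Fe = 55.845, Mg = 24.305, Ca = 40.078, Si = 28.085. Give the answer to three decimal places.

MgO (M=40.304): mol = 0.06972; Mg = 0.06972, O = 0.06972.
FeO (M=71.844): mol = 0.33865; Fe = 0.33865, O = 0.33865.
CaO (M=56.077): mol = 0.41604; Ca = 0.41604, O = 0.41604.
SiO2 (M=60.083): mol = 0.81604; Si = 0.81604, O = 1.63208.
ΣO = 2.45649; factor = 6/ΣO = 2.44251.
Mg apfu = 0.06972 × 2.44251 = 0.170.

0.170 Mg apfu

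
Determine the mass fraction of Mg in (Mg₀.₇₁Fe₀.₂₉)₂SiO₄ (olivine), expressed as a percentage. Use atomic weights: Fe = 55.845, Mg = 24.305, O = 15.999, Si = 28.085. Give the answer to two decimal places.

21.71 mass %

Molar mass of (Mg₀.₇₁Fe₀.₂₉)₂SiO₄: 1.42*24.305 + 0.58*55.845 + 1*28.085 + 4*15.999 = 158.984 g/mol.
Mass of Mg per formula unit: 1.42 × 24.305 = 34.513 g.
Weight fraction Mg = 34.513 / 158.984 = 0.2171.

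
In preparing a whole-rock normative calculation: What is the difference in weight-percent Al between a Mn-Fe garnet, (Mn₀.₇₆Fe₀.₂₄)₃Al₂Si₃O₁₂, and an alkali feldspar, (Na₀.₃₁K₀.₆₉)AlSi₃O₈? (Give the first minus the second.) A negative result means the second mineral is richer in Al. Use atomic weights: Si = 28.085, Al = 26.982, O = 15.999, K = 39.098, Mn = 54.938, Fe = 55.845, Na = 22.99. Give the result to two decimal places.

First mineral: 53.964 g Al in 495.674 g formula = 10.89 wt% Al.
Second mineral: 26.982 g Al in 273.334 g formula = 9.87 wt% Al.
10.89% − 9.87% gives a difference of 1.02 percentage points.

1.02 percentage points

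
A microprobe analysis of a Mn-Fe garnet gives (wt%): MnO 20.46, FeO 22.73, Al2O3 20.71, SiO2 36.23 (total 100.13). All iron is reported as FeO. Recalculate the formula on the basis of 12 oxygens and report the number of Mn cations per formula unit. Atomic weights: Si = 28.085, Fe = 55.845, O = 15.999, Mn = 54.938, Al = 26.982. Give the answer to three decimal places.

1.430 Mn apfu

MnO: 20.46/70.937 = 0.28842 mol → 0.28842 mol Mn, 0.28842 mol O.
FeO: 22.73/71.844 = 0.31638 mol → 0.31638 mol Fe, 0.31638 mol O.
Al2O3: 20.71/101.961 = 0.20312 mol → 0.40624 mol Al, 0.60936 mol O.
SiO2: 36.23/60.083 = 0.60300 mol → 0.60300 mol Si, 1.20600 mol O.
Total oxygen = 2.42016 mol. Normalization factor = 12/2.42016 = 4.95835.
Mn per 12 O = 0.28842 × 4.95835 = 1.430.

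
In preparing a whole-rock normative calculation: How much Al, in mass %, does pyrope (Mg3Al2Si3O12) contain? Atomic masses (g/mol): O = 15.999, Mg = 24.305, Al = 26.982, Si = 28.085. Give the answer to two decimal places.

13.39 mass %

Formula mass = 3*24.305 + 2*26.982 + 3*28.085 + 12*15.999 = 403.122 g/mol, of which 53.964 g is Al.
So Al makes up 53.964/403.122 = 0.1339 of the mass, i.e. 13.39%.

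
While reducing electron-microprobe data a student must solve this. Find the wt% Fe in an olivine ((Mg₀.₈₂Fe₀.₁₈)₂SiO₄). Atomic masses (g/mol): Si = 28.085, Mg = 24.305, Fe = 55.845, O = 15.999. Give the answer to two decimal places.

M((Mg₀.₈₂Fe₀.₁₈)₂SiO₄) = 152.045 g/mol.
Fe contributes 0.36 × 55.845 = 20.104 g per mole.
20.104/152.045 = 0.1322 → 13.22%.

13.22 wt%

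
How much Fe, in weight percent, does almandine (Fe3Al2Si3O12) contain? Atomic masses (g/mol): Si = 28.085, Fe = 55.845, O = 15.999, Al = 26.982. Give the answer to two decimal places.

33.66 weight percent

Molar mass of Fe3Al2Si3O12: 3×55.845 + 2×26.982 + 3×28.085 + 12×15.999 = 497.742 g/mol.
Mass of Fe per formula unit: 3 × 55.845 = 167.535 g.
Weight fraction Fe = 167.535 / 497.742 = 0.3366.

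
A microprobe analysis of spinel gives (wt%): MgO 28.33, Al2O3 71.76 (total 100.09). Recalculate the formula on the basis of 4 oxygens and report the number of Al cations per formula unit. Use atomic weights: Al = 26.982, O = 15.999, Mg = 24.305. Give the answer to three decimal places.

2.001 Al apfu

28.33 wt% MgO ÷ 40.304 g/mol = 0.70291 mol, giving 0.70291 Mg and 0.70291 O.
71.76 wt% Al2O3 ÷ 101.961 g/mol = 0.70380 mol, giving 1.40760 Al and 2.11140 O.
Oxygen sums to 2.81431; scaling by 4/2.81431 = 1.42131 puts the formula on 4 O.
Al: 1.40760 × 1.42131 = 2.001 atoms per formula unit.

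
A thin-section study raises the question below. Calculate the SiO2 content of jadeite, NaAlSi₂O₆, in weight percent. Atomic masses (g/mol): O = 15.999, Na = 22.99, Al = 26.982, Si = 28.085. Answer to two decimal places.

Formula mass = 202.136 g/mol.
2 Si → 2.0000 mol SiO2 per formula unit; M(SiO2) = 60.083, so SiO2 mass = 120.166 g.
120.166/202.136 × 100 = 59.45 wt%.

59.45 wt%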